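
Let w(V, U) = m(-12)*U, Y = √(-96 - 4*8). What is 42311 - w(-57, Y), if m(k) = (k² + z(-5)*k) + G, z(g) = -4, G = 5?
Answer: 42311 - 1576*I*√2 ≈ 42311.0 - 2228.8*I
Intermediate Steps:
m(k) = 5 + k² - 4*k (m(k) = (k² - 4*k) + 5 = 5 + k² - 4*k)
Y = 8*I*√2 (Y = √(-96 - 32) = √(-128) = 8*I*√2 ≈ 11.314*I)
w(V, U) = 197*U (w(V, U) = (5 + (-12)² - 4*(-12))*U = (5 + 144 + 48)*U = 197*U)
42311 - w(-57, Y) = 42311 - 197*8*I*√2 = 42311 - 1576*I*√2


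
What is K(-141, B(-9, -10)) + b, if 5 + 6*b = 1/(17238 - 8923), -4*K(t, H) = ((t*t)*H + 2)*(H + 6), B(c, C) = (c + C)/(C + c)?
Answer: -1157317731/33260 ≈ -34796.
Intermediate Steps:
B(c, C) = 1 (B(c, C) = (C + c)/(C + c) = 1)
K(t, H) = -(2 + H*t²)*(6 + H)/4 (K(t, H) = -((t*t)*H + 2)*(H + 6)/4 = -(t²*H + 2)*(6 + H)/4 = -(H*t² + 2)*(6 + H)/4 = -(2 + H*t²)*(6 + H)/4)
b = -6929/8315 (b = -⅚ + 1/(6*(17238 - 8923)) = -⅚ + (⅙)/8315 = -⅚ + (⅙)*(1/8315) = -⅚ + 1/49890 = -6929/8315 ≈ -0.83331)
K(-141, B(-9, -10)) + b = (-3 - ½*1 - 3/2*1*(-141)² - ¼*1²*(-141)²) - 6929/8315 = (-3 - ½ - 3/2*1*19881 - ¼*1*19881) - 6929/8315 = (-3 - ½ - 59643/2 - 19881/4) - 6929/8315 = -139181/4 - 6929/8315 = -1157317731/33260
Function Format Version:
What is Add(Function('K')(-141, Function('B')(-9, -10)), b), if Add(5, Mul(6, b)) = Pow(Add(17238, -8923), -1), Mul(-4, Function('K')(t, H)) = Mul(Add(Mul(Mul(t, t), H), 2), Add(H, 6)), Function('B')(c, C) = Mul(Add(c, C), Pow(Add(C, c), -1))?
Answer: Rational(-1157317731, 33260) ≈ -34796.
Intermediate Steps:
Function('B')(c, C) = 1 (Function('B')(c, C) = Mul(Add(C, c), Pow(Add(C, c), -1)) = 1)
Function('K')(t, H) = Mul(Rational(-1, 4), Add(2, Mul(H, Pow(t, 2))), Add(6, H)) (Function('K')(t, H) = Mul(Rational(-1, 4), Mul(Add(Mul(Mul(t, t), H), 2), Add(H, 6))) = Mul(Rational(-1, 4), Mul(Add(Mul(Pow(t, 2), H), 2), Add(6, H))) = Mul(Rational(-1, 4), Mul(Add(Mul(H, Pow(t, 2)), 2), Add(6, H))) = Mul(Rational(-1, 4), Mul(Add(2, Mul(H, Pow(t, 2))), Add(6, H))) = Mul(Rational(-1, 4), Add(2, Mul(H, Pow(t, 2))), Add(6, H)))
b = Rational(-6929, 8315) (b = Add(Rational(-5, 6), Mul(Rational(1, 6), Pow(Add(17238, -8923), -1))) = Add(Rational(-5, 6), Mul(Rational(1, 6), Pow(8315, -1))) = Add(Rational(-5, 6), Mul(Rational(1, 6), Rational(1, 8315))) = Add(Rational(-5, 6), Rational(1, 49890)) = Rational(-6929, 8315) ≈ -0.83331)
Add(Function('K')(-141, Function('B')(-9, -10)), b) = Add(Add(-3, Mul(Rational(-1, 2), 1), Mul(Rational(-3, 2), 1, Pow(-141, 2)), Mul(Rational(-1, 4), Pow(1, 2), Pow(-141, 2))), Rational(-6929, 8315)) = Add(Add(-3, Rational(-1, 2), Mul(Rational(-3, 2), 1, 19881), Mul(Rational(-1, 4), 1, 19881)), Rational(-6929, 8315)) = Add(Add(-3, Rational(-1, 2), Rational(-59643, 2), Rational(-19881, 4)), Rational(-6929, 8315)) = Add(Rational(-139181, 4), Rational(-6929, 8315)) = Rational(-1157317731, 33260)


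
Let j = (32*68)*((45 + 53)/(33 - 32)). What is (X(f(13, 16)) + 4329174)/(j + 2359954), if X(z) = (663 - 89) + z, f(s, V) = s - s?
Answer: 2164874/1286601 ≈ 1.6826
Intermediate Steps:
f(s, V) = 0
X(z) = 574 + z
j = 213248 (j = 2176*(98/1) = 2176*(98*1) = 2176*98 = 213248)
(X(f(13, 16)) + 4329174)/(j + 2359954) = ((574 + 0) + 4329174)/(213248 + 2359954) = (574 + 4329174)/2573202 = 4329748*(1/2573202) = 2164874/1286601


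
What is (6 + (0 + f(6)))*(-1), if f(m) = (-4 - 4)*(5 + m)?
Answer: 82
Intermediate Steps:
f(m) = -40 - 8*m (f(m) = -8*(5 + m) = -40 - 8*m)
(6 + (0 + f(6)))*(-1) = (6 + (0 + (-40 - 8*6)))*(-1) = (6 + (0 + (-40 - 48)))*(-1) = (6 + (0 - 88))*(-1) = (6 - 88)*(-1) = -82*(-1) = 82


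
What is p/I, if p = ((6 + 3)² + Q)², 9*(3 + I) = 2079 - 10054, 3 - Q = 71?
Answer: -1521/8002 ≈ -0.19008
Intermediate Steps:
Q = -68 (Q = 3 - 1*71 = 3 - 71 = -68)
I = -8002/9 (I = -3 + (2079 - 10054)/9 = -3 + (⅑)*(-7975) = -3 - 7975/9 = -8002/9 ≈ -889.11)
p = 169 (p = ((6 + 3)² - 68)² = (9² - 68)² = (81 - 68)² = 13² = 169)
p/I = 169/(-8002/9) = 169*(-9/8002) = -1521/8002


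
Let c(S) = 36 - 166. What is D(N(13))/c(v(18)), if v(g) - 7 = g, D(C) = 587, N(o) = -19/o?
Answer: -587/130 ≈ -4.5154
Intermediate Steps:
v(g) = 7 + g
c(S) = -130
D(N(13))/c(v(18)) = 587/(-130) = 587*(-1/130) = -587/130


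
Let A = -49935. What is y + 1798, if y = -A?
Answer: 51733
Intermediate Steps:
y = 49935 (y = -1*(-49935) = 49935)
y + 1798 = 49935 + 1798 = 51733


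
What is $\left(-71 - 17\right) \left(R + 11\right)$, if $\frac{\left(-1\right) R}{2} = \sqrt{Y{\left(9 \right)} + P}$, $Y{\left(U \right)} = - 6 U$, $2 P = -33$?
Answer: $-968 + 88 i \sqrt{282} \approx -968.0 + 1477.8 i$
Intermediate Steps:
$P = - \frac{33}{2}$ ($P = \frac{1}{2} \left(-33\right) = - \frac{33}{2} \approx -16.5$)
$R = - i \sqrt{282}$ ($R = - 2 \sqrt{\left(-6\right) 9 - \frac{33}{2}} = - 2 \sqrt{-54 - \frac{33}{2}} = - 2 \sqrt{- \frac{141}{2}} = - 2 \frac{i \sqrt{282}}{2} = - i \sqrt{282} \approx - 16.793 i$)
$\left(-71 - 17\right) \left(R + 11\right) = \left(-71 - 17\right) \left(- i \sqrt{282} + 11\right) = \left(-71 - 17\right) \left(11 - i \sqrt{282}\right) = - 88 \left(11 - i \sqrt{282}\right) = -968 + 88 i \sqrt{282}$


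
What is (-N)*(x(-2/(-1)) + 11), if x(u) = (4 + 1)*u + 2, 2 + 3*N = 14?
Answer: -92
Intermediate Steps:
N = 4 (N = -⅔ + (⅓)*14 = -⅔ + 14/3 = 4)
x(u) = 2 + 5*u (x(u) = 5*u + 2 = 2 + 5*u)
(-N)*(x(-2/(-1)) + 11) = (-1*4)*((2 + 5*(-2/(-1))) + 11) = -4*((2 + 5*(-2*(-1))) + 11) = -4*((2 + 5*2) + 11) = -4*((2 + 10) + 11) = -4*(12 + 11) = -4*23 = -92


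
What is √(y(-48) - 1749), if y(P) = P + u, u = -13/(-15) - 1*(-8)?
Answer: I*√402330/15 ≈ 42.286*I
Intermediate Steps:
u = 133/15 (u = -13*(-1/15) + 8 = 13/15 + 8 = 133/15 ≈ 8.8667)
y(P) = 133/15 + P (y(P) = P + 133/15 = 133/15 + P)
√(y(-48) - 1749) = √((133/15 - 48) - 1749) = √(-587/15 - 1749) = √(-26822/15) = I*√402330/15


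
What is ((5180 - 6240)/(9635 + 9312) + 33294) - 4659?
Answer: 542546285/18947 ≈ 28635.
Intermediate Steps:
((5180 - 6240)/(9635 + 9312) + 33294) - 4659 = (-1060/18947 + 33294) - 4659 = 630820358/18947 - 4659 = 542546285/18947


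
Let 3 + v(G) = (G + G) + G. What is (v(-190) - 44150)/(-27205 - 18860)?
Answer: 44723/46065 ≈ 0.97087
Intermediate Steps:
v(G) = -3 + 3*G (v(G) = -3 + ((G + G) + G) = -3 + (2*G + G) = -3 + 3*G)
(v(-190) - 44150)/(-27205 - 18860) = ((-3 + 3*(-190)) - 44150)/(-27205 - 18860) = ((-3 - 570) - 44150)/(-46065) = (-573 - 44150)*(-1/46065) = -44723*(-1/46065) = 44723/46065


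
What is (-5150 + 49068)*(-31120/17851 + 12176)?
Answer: 9544376406208/17851 ≈ 5.3467e+8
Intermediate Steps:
(-5150 + 49068)*(-31120/17851 + 12176) = 43918*(-31120*1/17851 + 12176) = 43918*(-31120/17851 + 12176) = 43918*(217322656/17851) = 9544376406208/17851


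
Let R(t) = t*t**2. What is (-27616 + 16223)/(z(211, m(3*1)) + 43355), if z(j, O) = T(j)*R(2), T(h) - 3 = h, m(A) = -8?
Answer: -11393/45067 ≈ -0.25280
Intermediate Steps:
T(h) = 3 + h
R(t) = t**3
z(j, O) = 24 + 8*j (z(j, O) = (3 + j)*2**3 = (3 + j)*8 = 24 + 8*j)
(-27616 + 16223)/(z(211, m(3*1)) + 43355) = (-27616 + 16223)/((24 + 8*211) + 43355) = -11393/((24 + 1688) + 43355) = -11393/(1712 + 43355) = -11393/45067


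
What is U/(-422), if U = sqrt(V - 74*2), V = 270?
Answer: -sqrt(122)/422 ≈ -0.026174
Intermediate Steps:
U = sqrt(122) (U = sqrt(270 - 74*2) = sqrt(270 - 148) = sqrt(122) ≈ 11.045)
U/(-422) = sqrt(122)/(-422) = sqrt(122)*(-1/422) = -sqrt(122)/422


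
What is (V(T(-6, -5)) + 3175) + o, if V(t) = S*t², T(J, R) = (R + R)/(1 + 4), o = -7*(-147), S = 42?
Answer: 4372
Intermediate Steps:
o = 1029
T(J, R) = 2*R/5 (T(J, R) = (2*R)/5 = (2*R)*(⅕) = 2*R/5)
V(t) = 42*t²
(V(T(-6, -5)) + 3175) + o = (42*((⅖)*(-5))² + 3175) + 1029 = (42*(-2)² + 3175) + 1029 = (42*4 + 3175) + 1029 = (168 + 3175) + 1029 = 3343 + 1029 = 4372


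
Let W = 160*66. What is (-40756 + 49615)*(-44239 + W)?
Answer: -298362261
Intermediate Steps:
W = 10560
(-40756 + 49615)*(-44239 + W) = (-40756 + 49615)*(-44239 + 10560) = 8859*(-33679) = -298362261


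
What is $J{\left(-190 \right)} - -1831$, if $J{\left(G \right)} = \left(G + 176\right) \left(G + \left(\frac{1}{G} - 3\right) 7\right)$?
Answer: $\frac{454624}{95} \approx 4785.5$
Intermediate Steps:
$J{\left(G \right)} = \left(176 + G\right) \left(-21 + G + \frac{7}{G}\right)$ ($J{\left(G \right)} = \left(176 + G\right) \left(G + \left(-3 + \frac{1}{G}\right) 7\right) = \left(176 + G\right) \left(G - \left(21 - \frac{7}{G}\right)\right) = \left(176 + G\right) \left(-21 + G + \frac{7}{G}\right)$)
$J{\left(-190 \right)} - -1831 = \left(-3689 + \left(-190\right)^{2} + 155 \left(-190\right) + \frac{1232}{-190}\right) - -1831 = \left(-3689 + 36100 - 29450 + 1232 \left(- \frac{1}{190}\right)\right) + 1831 = \left(-3689 + 36100 - 29450 - \frac{616}{95}\right) + 1831 = \frac{280679}{95} + 1831 = \frac{454624}{95}$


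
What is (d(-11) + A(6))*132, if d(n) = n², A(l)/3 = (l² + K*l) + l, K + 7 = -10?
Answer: -7788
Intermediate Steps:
K = -17 (K = -7 - 10 = -17)
A(l) = -48*l + 3*l² (A(l) = 3*((l² - 17*l) + l) = 3*(l² - 16*l) = -48*l + 3*l²)
(d(-11) + A(6))*132 = ((-11)² + 3*6*(-16 + 6))*132 = (121 + 3*6*(-10))*132 = (121 - 180)*132 = -59*132 = -7788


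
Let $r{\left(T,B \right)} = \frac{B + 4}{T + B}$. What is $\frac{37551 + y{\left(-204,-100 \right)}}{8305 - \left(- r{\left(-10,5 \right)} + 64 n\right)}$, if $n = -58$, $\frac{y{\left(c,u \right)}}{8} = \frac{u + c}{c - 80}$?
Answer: $\frac{13333645}{4265396} \approx 3.126$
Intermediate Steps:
$y{\left(c,u \right)} = \frac{8 \left(c + u\right)}{-80 + c}$ ($y{\left(c,u \right)} = 8 \frac{u + c}{c - 80} = 8 \frac{c + u}{-80 + c} = \frac{8 \left(c + u\right)}{-80 + c}$)
$r{\left(T,B \right)} = \frac{4 + B}{B + T}$
$\frac{37551 + y{\left(-204,-100 \right)}}{8305 - \left(- r{\left(-10,5 \right)} + 64 n\right)} = \frac{37551 + \frac{8 \left(-204 - 100\right)}{-80 - 204}}{8305 + \left(\left(-64\right) \left(-58\right) + \frac{4 + 5}{5 - 10}\right)} = \frac{37551 + 8 \frac{1}{-284} \left(-304\right)}{8305 + \left(3712 + \frac{1}{-5} \cdot 9\right)} = \frac{37551 + 8 \left(- \frac{1}{284}\right) \left(-304\right)}{8305 + \left(3712 - \frac{9}{5}\right)} = \frac{37551 + \frac{608}{71}}{8305 + \left(3712 - \frac{9}{5}\right)} = \frac{2666729}{71 \left(8305 + \frac{18551}{5}\right)} = \frac{2666729}{71 \cdot \frac{60076}{5}} = \frac{2666729}{71} \cdot \frac{5}{60076} = \frac{13333645}{4265396}$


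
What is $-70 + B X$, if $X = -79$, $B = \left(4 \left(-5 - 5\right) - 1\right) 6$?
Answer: $19364$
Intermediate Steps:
$B = -246$ ($B = \left(4 \left(-10\right) - 1\right) 6 = \left(-40 - 1\right) 6 = \left(-41\right) 6 = -246$)
$-70 + B X = -70 - -19434 = -70 + 19434 = 19364$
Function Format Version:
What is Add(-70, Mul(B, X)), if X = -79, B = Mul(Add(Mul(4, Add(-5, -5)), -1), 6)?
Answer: 19364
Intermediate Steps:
B = -246 (B = Mul(Add(Mul(4, -10), -1), 6) = Mul(Add(-40, -1), 6) = Mul(-41, 6) = -246)
Add(-70, Mul(B, X)) = Add(-70, Mul(-246, -79)) = Add(-70, 19434) = 19364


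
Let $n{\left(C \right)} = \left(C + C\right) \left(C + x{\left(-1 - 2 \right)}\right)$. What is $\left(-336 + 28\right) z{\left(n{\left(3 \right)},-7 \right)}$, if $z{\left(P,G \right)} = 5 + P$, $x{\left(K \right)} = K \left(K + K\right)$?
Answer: $-40348$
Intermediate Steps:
$x{\left(K \right)} = 2 K^{2}$ ($x{\left(K \right)} = K 2 K = 2 K^{2}$)
$n{\left(C \right)} = 2 C \left(18 + C\right)$ ($n{\left(C \right)} = \left(C + C\right) \left(C + 2 \left(-1 - 2\right)^{2}\right) = 2 C \left(C + 2 \left(-3\right)^{2}\right) = 2 C \left(C + 2 \cdot 9\right) = 2 C \left(C + 18\right) = 2 C \left(18 + C\right)$)
$\left(-336 + 28\right) z{\left(n{\left(3 \right)},-7 \right)} = \left(-336 + 28\right) \left(5 + 2 \cdot 3 \left(18 + 3\right)\right) = - 308 \left(5 + 2 \cdot 3 \cdot 21\right) = - 308 \left(5 + 126\right) = \left(-308\right) 131 = -40348$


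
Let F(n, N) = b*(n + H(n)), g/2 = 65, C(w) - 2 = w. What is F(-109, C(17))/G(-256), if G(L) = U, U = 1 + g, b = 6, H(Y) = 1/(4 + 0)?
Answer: -1305/262 ≈ -4.9809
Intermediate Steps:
H(Y) = ¼ (H(Y) = 1/4 = ¼)
C(w) = 2 + w
g = 130 (g = 2*65 = 130)
U = 131 (U = 1 + 130 = 131)
F(n, N) = 3/2 + 6*n (F(n, N) = 6*(n + ¼) = 6*(¼ + n) = 3/2 + 6*n)
G(L) = 131
F(-109, C(17))/G(-256) = (3/2 + 6*(-109))/131 = (3/2 - 654)*(1/131) = -1305/2*1/131 = -1305/262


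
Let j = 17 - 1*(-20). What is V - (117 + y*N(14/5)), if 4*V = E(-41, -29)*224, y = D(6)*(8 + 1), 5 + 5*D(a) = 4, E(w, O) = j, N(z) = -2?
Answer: 9757/5 ≈ 1951.4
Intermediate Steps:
j = 37 (j = 17 + 20 = 37)
E(w, O) = 37
D(a) = -⅕ (D(a) = -1 + (⅕)*4 = -1 + ⅘ = -⅕)
y = -9/5 (y = -(8 + 1)/5 = -⅕*9 = -9/5 ≈ -1.8000)
V = 2072 (V = (37*224)/4 = (¼)*8288 = 2072)
V - (117 + y*N(14/5)) = 2072 - (117 - 9/5*(-2)) = 2072 - (117 + 18/5) = 2072 - 1*603/5 = 2072 - 603/5 = 9757/5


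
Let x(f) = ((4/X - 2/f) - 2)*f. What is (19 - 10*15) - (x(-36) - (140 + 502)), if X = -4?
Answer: 405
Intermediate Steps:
x(f) = f*(-3 - 2/f) (x(f) = ((4/(-4) - 2/f) - 2)*f = ((4*(-¼) - 2/f) - 2)*f = ((-1 - 2/f) - 2)*f = (-3 - 2/f)*f = f*(-3 - 2/f))
(19 - 10*15) - (x(-36) - (140 + 502)) = (19 - 10*15) - ((-2 - 3*(-36)) - (140 + 502)) = (19 - 150) - ((-2 + 108) - 1*642) = -131 - (106 - 642) = -131 - 1*(-536) = -131 + 536 = 405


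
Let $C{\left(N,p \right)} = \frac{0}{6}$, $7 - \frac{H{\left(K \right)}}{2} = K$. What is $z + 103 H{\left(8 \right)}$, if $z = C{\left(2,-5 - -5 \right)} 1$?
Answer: $-206$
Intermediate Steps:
$H{\left(K \right)} = 14 - 2 K$
$C{\left(N,p \right)} = 0$ ($C{\left(N,p \right)} = 0 \cdot \frac{1}{6} = 0$)
$z = 0$ ($z = 0 \cdot 1 = 0$)
$z + 103 H{\left(8 \right)} = 0 + 103 \left(14 - 16\right) = 0 + 103 \left(-2\right) = 0 - 206 = -206$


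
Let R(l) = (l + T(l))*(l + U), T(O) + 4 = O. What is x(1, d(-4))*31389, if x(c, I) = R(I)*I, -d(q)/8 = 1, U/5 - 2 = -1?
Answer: -15066720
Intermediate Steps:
U = 5 (U = 10 + 5*(-1) = 10 - 5 = 5)
T(O) = -4 + O
R(l) = (-4 + 2*l)*(5 + l) (R(l) = (l + (-4 + l))*(l + 5) = (-4 + 2*l)*(5 + l))
d(q) = -8 (d(q) = -8*1 = -8)
x(c, I) = I*(-20 + 2*I**2 + 6*I) (x(c, I) = (-20 + 2*I**2 + 6*I)*I = I*(-20 + 2*I**2 + 6*I))
x(1, d(-4))*31389 = (2*(-8)*(-10 + (-8)**2 + 3*(-8)))*31389 = (2*(-8)*(-10 + 64 - 24))*31389 = (2*(-8)*30)*31389 = -480*31389 = -15066720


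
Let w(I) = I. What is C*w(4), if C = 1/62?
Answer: 2/31 ≈ 0.064516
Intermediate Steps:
C = 1/62 ≈ 0.016129
C*w(4) = (1/62)*4 = 2/31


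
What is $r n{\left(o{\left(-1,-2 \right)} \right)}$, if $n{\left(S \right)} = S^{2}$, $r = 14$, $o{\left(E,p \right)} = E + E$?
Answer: $56$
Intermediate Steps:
$o{\left(E,p \right)} = 2 E$
$r n{\left(o{\left(-1,-2 \right)} \right)} = 14 \left(2 \left(-1\right)\right)^{2} = 14 \left(-2\right)^{2} = 14 \cdot 4 = 56$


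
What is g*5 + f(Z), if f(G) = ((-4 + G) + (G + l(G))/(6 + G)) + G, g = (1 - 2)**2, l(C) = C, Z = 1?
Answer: 23/7 ≈ 3.2857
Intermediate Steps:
g = 1 (g = (-1)**2 = 1)
f(G) = -4 + 2*G + 2*G/(6 + G) (f(G) = ((-4 + G) + (G + G)/(6 + G)) + G = ((-4 + G) + (2*G)/(6 + G)) + G = ((-4 + G) + 2*G/(6 + G)) + G = (-4 + G + 2*G/(6 + G)) + G = -4 + 2*G + 2*G/(6 + G))
g*5 + f(Z) = 1*5 + 2*(-12 + 1**2 + 5*1)/(6 + 1) = 5 + 2*(-12 + 1 + 5)/7 = 5 + 2*(1/7)*(-6) = 5 - 12/7 = 23/7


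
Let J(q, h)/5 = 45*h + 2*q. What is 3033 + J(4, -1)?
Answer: 2848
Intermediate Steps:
J(q, h) = 10*q + 225*h (J(q, h) = 5*(45*h + 2*q) = 5*(2*q + 45*h) = 10*q + 225*h)
3033 + J(4, -1) = 3033 + (10*4 + 225*(-1)) = 3033 + (40 - 225) = 3033 - 185 = 2848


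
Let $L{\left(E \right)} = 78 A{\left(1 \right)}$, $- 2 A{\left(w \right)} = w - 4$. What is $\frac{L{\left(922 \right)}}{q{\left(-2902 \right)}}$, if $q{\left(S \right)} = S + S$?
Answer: $- \frac{117}{5804} \approx -0.020158$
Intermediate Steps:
$A{\left(w \right)} = 2 - \frac{w}{2}$ ($A{\left(w \right)} = - \frac{w - 4}{2} = - \frac{-4 + w}{2} = 2 - \frac{w}{2}$)
$L{\left(E \right)} = 117$ ($L{\left(E \right)} = 78 \left(2 - \frac{1}{2}\right) = 78 \cdot \frac{3}{2} = 117$)
$q{\left(S \right)} = 2 S$
$\frac{L{\left(922 \right)}}{q{\left(-2902 \right)}} = \frac{117}{2 \left(-2902\right)} = \frac{117}{-5804} = 117 \left(- \frac{1}{5804}\right) = - \frac{117}{5804}$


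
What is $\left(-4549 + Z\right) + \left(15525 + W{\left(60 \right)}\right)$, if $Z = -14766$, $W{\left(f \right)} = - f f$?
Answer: $-7390$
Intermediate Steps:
$W{\left(f \right)} = - f^{2}$
$\left(-4549 + Z\right) + \left(15525 + W{\left(60 \right)}\right) = \left(-4549 - 14766\right) + \left(15525 - 60^{2}\right) = -19315 + \left(15525 - 3600\right) = -19315 + 11925 = -7390$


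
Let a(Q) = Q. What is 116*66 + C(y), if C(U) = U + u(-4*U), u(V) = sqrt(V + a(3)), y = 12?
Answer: 7668 + 3*I*sqrt(5) ≈ 7668.0 + 6.7082*I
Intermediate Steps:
u(V) = sqrt(3 + V) (u(V) = sqrt(V + 3) = sqrt(3 + V))
C(U) = U + sqrt(3 - 4*U)
116*66 + C(y) = 116*66 + (12 + sqrt(3 - 4*12)) = 7656 + (12 + sqrt(3 - 48)) = 7656 + (12 + sqrt(-45)) = 7656 + (12 + 3*I*sqrt(5)) = 7668 + 3*I*sqrt(5)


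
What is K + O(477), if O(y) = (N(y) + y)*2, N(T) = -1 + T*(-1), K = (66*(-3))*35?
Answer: -6932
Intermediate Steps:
K = -6930 (K = -198*35 = -6930)
N(T) = -1 - T
O(y) = -2 (O(y) = ((-1 - y) + y)*2 = -1*2 = -2)
K + O(477) = -6930 - 2 = -6932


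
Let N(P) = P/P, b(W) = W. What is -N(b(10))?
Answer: -1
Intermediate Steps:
N(P) = 1
-N(b(10)) = -1*1 = -1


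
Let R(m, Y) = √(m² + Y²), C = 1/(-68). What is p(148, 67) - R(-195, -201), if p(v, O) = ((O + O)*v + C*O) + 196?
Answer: 1361837/68 - 3*√8714 ≈ 19747.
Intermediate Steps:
C = -1/68 ≈ -0.014706
R(m, Y) = √(Y² + m²)
p(v, O) = 196 - O/68 + 2*O*v (p(v, O) = ((O + O)*v - O/68) + 196 = ((2*O)*v - O/68) + 196 = (2*O*v - O/68) + 196 = (-O/68 + 2*O*v) + 196 = 196 - O/68 + 2*O*v)
p(148, 67) - R(-195, -201) = (196 - 1/68*67 + 2*67*148) - √((-201)² + (-195)²) = (196 - 67/68 + 19832) - √(40401 + 38025) = 1361837/68 - √78426 = 1361837/68 - 3*√8714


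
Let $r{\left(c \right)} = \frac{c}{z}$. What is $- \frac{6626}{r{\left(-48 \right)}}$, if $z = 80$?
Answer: $\frac{33130}{3} \approx 11043.0$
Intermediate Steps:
$r{\left(c \right)} = \frac{c}{80}$
$- \frac{6626}{r{\left(-48 \right)}} = - \frac{6626}{\frac{1}{80} \left(-48\right)} = - \frac{6626}{- \frac{3}{5}} = \left(-6626\right) \left(- \frac{5}{3}\right) = \frac{33130}{3}$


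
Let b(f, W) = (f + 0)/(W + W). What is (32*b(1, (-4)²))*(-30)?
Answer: -30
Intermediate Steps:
b(f, W) = f/(2*W) (b(f, W) = f/((2*W)) = f*(1/(2*W)) = f/(2*W))
(32*b(1, (-4)²))*(-30) = (32*((½)*1/(-4)²))*(-30) = (32*((½)*1/16))*(-30) = (32*((½)*1*(1/16)))*(-30) = (32*(1/32))*(-30) = 1*(-30) = -30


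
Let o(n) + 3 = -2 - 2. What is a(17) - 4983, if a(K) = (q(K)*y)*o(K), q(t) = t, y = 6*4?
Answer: -7839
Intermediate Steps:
y = 24
o(n) = -7 (o(n) = -3 + (-2 - 2) = -3 - 4 = -7)
a(K) = -168*K (a(K) = (K*24)*(-7) = (24*K)*(-7) = -168*K)
a(17) - 4983 = -168*17 - 4983 = -2856 - 4983 = -7839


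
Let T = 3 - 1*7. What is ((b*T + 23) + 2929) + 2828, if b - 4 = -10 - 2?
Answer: 5812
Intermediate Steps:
b = -8 (b = 4 + (-10 - 2) = 4 - 12 = -8)
T = -4 (T = 3 - 7 = -4)
((b*T + 23) + 2929) + 2828 = ((-8*(-4) + 23) + 2929) + 2828 = ((32 + 23) + 2929) + 2828 = (55 + 2929) + 2828 = 2984 + 2828 = 5812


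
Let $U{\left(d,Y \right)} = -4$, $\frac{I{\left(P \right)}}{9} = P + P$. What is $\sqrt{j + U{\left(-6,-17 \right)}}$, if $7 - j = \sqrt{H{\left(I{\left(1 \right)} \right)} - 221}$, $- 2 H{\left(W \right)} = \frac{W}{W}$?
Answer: $\frac{\sqrt{12 - 2 i \sqrt{886}}}{2} \approx 3.0151 - 2.468 i$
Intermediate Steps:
$I{\left(P \right)} = 18 P$ ($I{\left(P \right)} = 9 \left(P + P\right) = 9 \cdot 2 P = 18 P$)
$H{\left(W \right)} = - \frac{1}{2}$ ($H{\left(W \right)} = - \frac{W \frac{1}{W}}{2} = \left(- \frac{1}{2}\right) 1 = - \frac{1}{2}$)
$j = 7 - \frac{i \sqrt{886}}{2}$ ($j = 7 - \sqrt{- \frac{1}{2} - 221} = 7 - \sqrt{- \frac{443}{2}} = 7 - \frac{i \sqrt{886}}{2} \approx 7.0 - 14.883 i$)
$\sqrt{j + U{\left(-6,-17 \right)}} = \sqrt{\left(7 - \frac{i \sqrt{886}}{2}\right) - 4} = \sqrt{3 - \frac{i \sqrt{886}}{2}}$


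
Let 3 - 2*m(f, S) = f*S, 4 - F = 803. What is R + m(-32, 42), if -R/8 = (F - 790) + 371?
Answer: 20835/2 ≈ 10418.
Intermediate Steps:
F = -799 (F = 4 - 1*803 = 4 - 803 = -799)
m(f, S) = 3/2 - S*f/2 (m(f, S) = 3/2 - f*S/2 = 3/2 - S*f/2)
R = 9744 (R = -8*((-799 - 790) + 371) = -8*(-1589 + 371) = -8*(-1218) = 9744)
R + m(-32, 42) = 9744 + (3/2 - 1/2*42*(-32)) = 9744 + (3/2 + 672) = 9744 + 1347/2 = 20835/2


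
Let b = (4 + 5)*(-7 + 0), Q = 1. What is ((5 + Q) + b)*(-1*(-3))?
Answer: -171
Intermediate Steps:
b = -63 (b = 9*(-7) = -63)
((5 + Q) + b)*(-1*(-3)) = ((5 + 1) - 63)*(-1*(-3)) = (6 - 63)*3 = -57*3 = -171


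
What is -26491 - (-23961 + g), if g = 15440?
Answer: -17970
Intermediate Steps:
-26491 - (-23961 + g) = -26491 - (-23961 + 15440) = -26491 - 1*(-8521) = -26491 + 8521 = -17970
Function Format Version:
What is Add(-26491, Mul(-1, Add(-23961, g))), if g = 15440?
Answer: -17970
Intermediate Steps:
Add(-26491, Mul(-1, Add(-23961, g))) = Add(-26491, Mul(-1, Add(-23961, 15440))) = Add(-26491, Mul(-1, -8521)) = Add(-26491, 8521) = -17970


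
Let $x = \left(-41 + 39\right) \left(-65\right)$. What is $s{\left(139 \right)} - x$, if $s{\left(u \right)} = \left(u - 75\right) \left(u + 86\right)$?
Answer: $14270$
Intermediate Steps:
$s{\left(u \right)} = \left(-75 + u\right) \left(86 + u\right)$
$x = 130$ ($x = \left(-2\right) \left(-65\right) = 130$)
$s{\left(139 \right)} - x = \left(-6450 + 139^{2} + 11 \cdot 139\right) - 130 = \left(-6450 + 19321 + 1529\right) - 130 = 14400 - 130 = 14270$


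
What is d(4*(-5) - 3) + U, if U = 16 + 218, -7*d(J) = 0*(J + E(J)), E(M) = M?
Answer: 234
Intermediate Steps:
d(J) = 0 (d(J) = -0*(J + J) = -0*2*J = -⅐*0 = 0)
U = 234
d(4*(-5) - 3) + U = 0 + 234 = 234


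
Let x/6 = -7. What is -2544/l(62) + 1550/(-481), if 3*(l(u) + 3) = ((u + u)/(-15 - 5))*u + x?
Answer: 14980610/1047137 ≈ 14.306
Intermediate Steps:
x = -42 (x = 6*(-7) = -42)
l(u) = -17 - u²/30 (l(u) = -3 + (((u + u)/(-15 - 5))*u - 42)/3 = -3 + (((2*u)/(-20))*u - 42)/3 = -3 + (((2*u)*(-1/20))*u - 42)/3 = -3 + ((-u/10)*u - 42)/3 = -3 + (-u²/10 - 42)/3 = -3 + (-42 - u²/10)/3 = -3 + (-14 - u²/30) = -17 - u²/30)
-2544/l(62) + 1550/(-481) = -2544/(-17 - 1/30*62²) + 1550/(-481) = -2544/(-17 - 1/30*3844) + 1550*(-1/481) = -2544/(-17 - 1922/15) - 1550/481 = -2544/(-2177/15) - 1550/481 = -2544*(-15/2177) - 1550/481 = 38160/2177 - 1550/481 = 14980610/1047137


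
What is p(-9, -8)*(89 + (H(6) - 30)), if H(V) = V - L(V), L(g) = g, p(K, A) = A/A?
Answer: 59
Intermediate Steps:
p(K, A) = 1
H(V) = 0 (H(V) = V - V = 0)
p(-9, -8)*(89 + (H(6) - 30)) = 1*(89 + (0 - 30)) = 1*(89 - 30) = 1*59 = 59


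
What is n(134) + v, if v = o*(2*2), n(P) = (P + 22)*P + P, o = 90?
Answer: 21398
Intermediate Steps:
n(P) = P + P*(22 + P) (n(P) = (22 + P)*P + P = P*(22 + P) + P = P + P*(22 + P))
v = 360 (v = 90*(2*2) = 90*4 = 360)
n(134) + v = 134*(23 + 134) + 360 = 134*157 + 360 = 21038 + 360 = 21398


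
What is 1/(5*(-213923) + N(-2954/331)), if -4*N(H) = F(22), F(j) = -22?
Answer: -2/2139219 ≈ -9.3492e-7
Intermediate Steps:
N(H) = 11/2 (N(H) = -¼*(-22) = 11/2)
1/(5*(-213923) + N(-2954/331)) = 1/(5*(-213923) + 11/2) = 1/(-1069615 + 11/2) = 1/(-2139219/2) = -2/2139219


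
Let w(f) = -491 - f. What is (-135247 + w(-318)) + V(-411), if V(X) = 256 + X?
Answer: -135575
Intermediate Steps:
(-135247 + w(-318)) + V(-411) = (-135247 + (-491 - 1*(-318))) + (256 - 411) = (-135247 + (-491 + 318)) - 155 = (-135247 - 173) - 155 = -135420 - 155 = -135575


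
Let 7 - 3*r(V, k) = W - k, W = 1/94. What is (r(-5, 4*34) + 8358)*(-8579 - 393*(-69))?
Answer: 21971209793/141 ≈ 1.5582e+8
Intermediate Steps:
W = 1/94 ≈ 0.010638
r(V, k) = 219/94 + k/3 (r(V, k) = 7/3 - (1/94 - k)/3 = 7/3 + (-1/282 + k/3) = 219/94 + k/3)
(r(-5, 4*34) + 8358)*(-8579 - 393*(-69)) = ((219/94 + (4*34)/3) + 8358)*(-8579 - 393*(-69)) = ((219/94 + (⅓)*136) + 8358)*(-8579 + 27117) = ((219/94 + 136/3) + 8358)*18538 = (13441/282 + 8358)*18538 = (2370397/282)*18538 = 21971209793/141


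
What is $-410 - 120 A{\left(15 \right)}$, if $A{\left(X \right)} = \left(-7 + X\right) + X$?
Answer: $-3170$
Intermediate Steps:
$A{\left(X \right)} = -7 + 2 X$
$-410 - 120 A{\left(15 \right)} = -410 - 120 \left(-7 + 2 \cdot 15\right) = -410 - 120 \left(-7 + 30\right) = -410 - 2760 = -3170$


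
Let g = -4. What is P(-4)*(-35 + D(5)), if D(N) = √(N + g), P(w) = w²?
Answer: -544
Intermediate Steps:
D(N) = √(-4 + N) (D(N) = √(N - 4) = √(-4 + N))
P(-4)*(-35 + D(5)) = (-4)²*(-35 + √(-4 + 5)) = 16*(-35 + √1) = 16*(-35 + 1) = 16*(-34) = -544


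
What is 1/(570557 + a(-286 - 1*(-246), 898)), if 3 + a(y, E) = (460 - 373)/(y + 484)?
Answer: 148/84442021 ≈ 1.7527e-6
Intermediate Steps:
a(y, E) = -3 + 87/(484 + y) (a(y, E) = -3 + (460 - 373)/(y + 484) = -3 + 87/(484 + y))
1/(570557 + a(-286 - 1*(-246), 898)) = 1/(570557 + 3*(-455 - (-286 - 1*(-246)))/(484 + (-286 - 1*(-246)))) = 1/(570557 + 3*(-455 - (-286 + 246))/(484 + (-286 + 246))) = 1/(570557 + 3*(-455 - 1*(-40))/(484 - 40)) = 1/(570557 + 3*(-455 + 40)/444) = 1/(570557 + 3*(1/444)*(-415)) = 1/(570557 - 415/148) = 1/(84442021/148) = 148/84442021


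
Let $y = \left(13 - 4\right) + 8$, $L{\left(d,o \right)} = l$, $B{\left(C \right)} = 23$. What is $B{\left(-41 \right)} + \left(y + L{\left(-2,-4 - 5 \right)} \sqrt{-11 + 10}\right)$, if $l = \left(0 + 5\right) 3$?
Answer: $40 + 15 i \approx 40.0 + 15.0 i$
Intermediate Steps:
$l = 15$ ($l = 5 \cdot 3 = 15$)
$L{\left(d,o \right)} = 15$
$y = 17$ ($y = 9 + 8 = 17$)
$B{\left(-41 \right)} + \left(y + L{\left(-2,-4 - 5 \right)} \sqrt{-11 + 10}\right) = 23 + \left(17 + 15 \sqrt{-11 + 10}\right) = 23 + \left(17 + 15 \sqrt{-1}\right) = 23 + \left(17 + 15 i\right) = 40 + 15 i$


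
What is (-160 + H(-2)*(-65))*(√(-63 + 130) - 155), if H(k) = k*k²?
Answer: -55800 + 360*√67 ≈ -52853.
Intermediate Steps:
H(k) = k³
(-160 + H(-2)*(-65))*(√(-63 + 130) - 155) = (-160 + (-2)³*(-65))*(√(-63 + 130) - 155) = (-160 - 8*(-65))*(√67 - 155) = (-160 + 520)*(-155 + √67) = 360*(-155 + √67) = -55800 + 360*√67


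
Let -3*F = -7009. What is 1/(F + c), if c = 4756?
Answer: 3/21277 ≈ 0.00014100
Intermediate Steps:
F = 7009/3 (F = -⅓*(-7009) = 7009/3 ≈ 2336.3)
1/(F + c) = 1/(7009/3 + 4756) = 1/(21277/3) = 3/21277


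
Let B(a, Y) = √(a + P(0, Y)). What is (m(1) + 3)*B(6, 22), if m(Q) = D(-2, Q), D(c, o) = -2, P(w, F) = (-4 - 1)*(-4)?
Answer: √26 ≈ 5.0990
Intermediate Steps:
P(w, F) = 20 (P(w, F) = -5*(-4) = 20)
B(a, Y) = √(20 + a) (B(a, Y) = √(a + 20) = √(20 + a))
m(Q) = -2
(m(1) + 3)*B(6, 22) = (-2 + 3)*√(20 + 6) = 1*√26 = √26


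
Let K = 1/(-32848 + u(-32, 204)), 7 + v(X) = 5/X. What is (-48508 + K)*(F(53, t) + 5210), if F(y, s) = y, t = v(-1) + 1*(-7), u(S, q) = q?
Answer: -8333934990239/32644 ≈ -2.5530e+8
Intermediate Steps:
v(X) = -7 + 5/X
t = -19 (t = (-7 + 5/(-1)) + 1*(-7) = (-7 + 5*(-1)) - 7 = (-7 - 5) - 7 = -12 - 7 = -19)
K = -1/32644 (K = 1/(-32848 + 204) = 1/(-32644) = -1/32644 ≈ -3.0634e-5)
(-48508 + K)*(F(53, t) + 5210) = (-48508 - 1/32644)*(53 + 5210) = -1583495153/32644*5263 = -8333934990239/32644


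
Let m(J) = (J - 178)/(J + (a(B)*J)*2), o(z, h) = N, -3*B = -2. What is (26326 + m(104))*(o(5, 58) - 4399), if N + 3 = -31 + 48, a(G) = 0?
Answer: -6002692275/52 ≈ -1.1544e+8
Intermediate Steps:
B = 2/3 (B = -1/3*(-2) = 2/3 ≈ 0.66667)
N = 14 (N = -3 + (-31 + 48) = -3 + 17 = 14)
o(z, h) = 14
m(J) = (-178 + J)/J (m(J) = (J - 178)/(J + (0*J)*2) = (-178 + J)/(J + 0*2) = (-178 + J)/(J + 0) = (-178 + J)/J)
(26326 + m(104))*(o(5, 58) - 4399) = (26326 + (-178 + 104)/104)*(14 - 4399) = (26326 + (1/104)*(-74))*(-4385) = (26326 - 37/52)*(-4385) = (1368915/52)*(-4385) = -6002692275/52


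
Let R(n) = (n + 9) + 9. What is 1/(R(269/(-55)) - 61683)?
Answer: -55/3391844 ≈ -1.6215e-5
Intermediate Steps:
R(n) = 18 + n (R(n) = (9 + n) + 9 = 18 + n)
1/(R(269/(-55)) - 61683) = 1/((18 + 269/(-55)) - 61683) = 1/((18 + 269*(-1/55)) - 61683) = 1/((18 - 269/55) - 61683) = 1/(721/55 - 61683) = 1/(-3391844/55) = -55/3391844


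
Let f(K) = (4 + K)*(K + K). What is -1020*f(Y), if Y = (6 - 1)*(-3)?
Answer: -336600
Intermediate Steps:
Y = -15 (Y = 5*(-3) = -15)
f(K) = 2*K*(4 + K) (f(K) = (4 + K)*(2*K) = 2*K*(4 + K))
-1020*f(Y) = -2040*(-15)*(4 - 15) = -2040*(-15)*(-11) = -1020*330 = -336600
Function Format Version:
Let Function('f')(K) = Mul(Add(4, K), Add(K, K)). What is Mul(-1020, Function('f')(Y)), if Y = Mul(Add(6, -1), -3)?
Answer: -336600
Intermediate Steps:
Y = -15 (Y = Mul(5, -3) = -15)
Function('f')(K) = Mul(2, K, Add(4, K)) (Function('f')(K) = Mul(Add(4, K), Mul(2, K)) = Mul(2, K, Add(4, K)))
Mul(-1020, Function('f')(Y)) = Mul(-1020, Mul(2, -15, Add(4, -15))) = Mul(-1020, Mul(2, -15, -11)) = Mul(-1020, 330) = -336600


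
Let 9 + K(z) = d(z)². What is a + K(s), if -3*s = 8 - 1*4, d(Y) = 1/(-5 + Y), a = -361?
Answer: -133561/361 ≈ -369.98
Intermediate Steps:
s = -4/3 (s = -(8 - 1*4)/3 = -(8 - 4)/3 = -⅓*4 = -4/3 ≈ -1.3333)
K(z) = -9 + (-5 + z)⁻² (K(z) = -9 + (1/(-5 + z))² = -9 + (-5 + z)⁻²)
a + K(s) = -361 + (-9 + (-5 - 4/3)⁻²) = -361 + (-9 + (-19/3)⁻²) = -361 + (-9 + 9/361) = -361 - 3240/361 = -133561/361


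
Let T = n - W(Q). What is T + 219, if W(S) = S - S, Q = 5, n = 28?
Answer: 247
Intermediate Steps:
W(S) = 0
T = 28 (T = 28 - 1*0 = 28 + 0 = 28)
T + 219 = 28 + 219 = 247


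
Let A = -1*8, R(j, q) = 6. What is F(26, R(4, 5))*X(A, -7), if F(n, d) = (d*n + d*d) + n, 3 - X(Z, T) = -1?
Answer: 872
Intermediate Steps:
A = -8
X(Z, T) = 4 (X(Z, T) = 3 - 1*(-1) = 3 + 1 = 4)
F(n, d) = n + d**2 + d*n (F(n, d) = (d*n + d**2) + n = (d**2 + d*n) + n = n + d**2 + d*n)
F(26, R(4, 5))*X(A, -7) = (26 + 6**2 + 6*26)*4 = (26 + 36 + 156)*4 = 218*4 = 872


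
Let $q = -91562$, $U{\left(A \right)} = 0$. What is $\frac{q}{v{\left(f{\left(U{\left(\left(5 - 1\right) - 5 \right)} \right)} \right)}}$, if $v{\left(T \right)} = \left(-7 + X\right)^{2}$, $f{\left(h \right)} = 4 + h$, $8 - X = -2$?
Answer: $- \frac{91562}{9} \approx -10174.0$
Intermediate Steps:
$X = 10$ ($X = 8 - -2 = 8 + 2 = 10$)
$v{\left(T \right)} = 9$ ($v{\left(T \right)} = \left(-7 + 10\right)^{2} = 3^{2} = 9$)
$\frac{q}{v{\left(f{\left(U{\left(\left(5 - 1\right) - 5 \right)} \right)} \right)}} = - \frac{91562}{9}$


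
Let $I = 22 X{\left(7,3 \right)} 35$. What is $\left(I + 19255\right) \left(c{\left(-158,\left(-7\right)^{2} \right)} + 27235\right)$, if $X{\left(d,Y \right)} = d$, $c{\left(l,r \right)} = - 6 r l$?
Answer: $1816016115$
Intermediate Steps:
$c{\left(l,r \right)} = - 6 l r$
$I = 5390$ ($I = 22 \cdot 7 \cdot 35 = 154 \cdot 35 = 5390$)
$\left(I + 19255\right) \left(c{\left(-158,\left(-7\right)^{2} \right)} + 27235\right) = \left(5390 + 19255\right) \left(\left(-6\right) \left(-158\right) \left(-7\right)^{2} + 27235\right) = 24645 \left(\left(-6\right) \left(-158\right) 49 + 27235\right) = 24645 \left(46452 + 27235\right) = 24645 \cdot 73687 = 1816016115$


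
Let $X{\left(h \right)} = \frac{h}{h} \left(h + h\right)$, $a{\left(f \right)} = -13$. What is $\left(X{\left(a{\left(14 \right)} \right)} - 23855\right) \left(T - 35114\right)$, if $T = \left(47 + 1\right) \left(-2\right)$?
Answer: $840850010$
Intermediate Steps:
$X{\left(h \right)} = 2 h$ ($X{\left(h \right)} = 1 \cdot 2 h = 2 h$)
$T = -96$ ($T = 48 \left(-2\right) = -96$)
$\left(X{\left(a{\left(14 \right)} \right)} - 23855\right) \left(T - 35114\right) = \left(2 \left(-13\right) - 23855\right) \left(-96 - 35114\right) = \left(-26 - 23855\right) \left(-35210\right) = \left(-23881\right) \left(-35210\right) = 840850010$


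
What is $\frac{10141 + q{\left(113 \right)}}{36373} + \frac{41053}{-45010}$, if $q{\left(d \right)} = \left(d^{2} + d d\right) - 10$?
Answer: $\frac{112240921}{1637148730} \approx 0.068559$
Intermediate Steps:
$q{\left(d \right)} = -10 + 2 d^{2}$ ($q{\left(d \right)} = \left(d^{2} + d^{2}\right) - 10 = 2 d^{2} - 10 = -10 + 2 d^{2}$)
$\frac{10141 + q{\left(113 \right)}}{36373} + \frac{41053}{-45010} = \frac{10141 - \left(10 - 2 \cdot 113^{2}\right)}{36373} + \frac{41053}{-45010} = \left(10141 + \left(-10 + 2 \cdot 12769\right)\right) \frac{1}{36373} + 41053 \left(- \frac{1}{45010}\right) = \left(10141 + \left(-10 + 25538\right)\right) \frac{1}{36373} - \frac{41053}{45010} = \left(10141 + 25528\right) \frac{1}{36373} - \frac{41053}{45010} = 35669 \cdot \frac{1}{36373} - \frac{41053}{45010} = \frac{35669}{36373} - \frac{41053}{45010} = \frac{112240921}{1637148730}$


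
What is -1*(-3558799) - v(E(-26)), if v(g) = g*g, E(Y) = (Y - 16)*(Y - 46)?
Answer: -5585777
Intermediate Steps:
E(Y) = (-46 + Y)*(-16 + Y) (E(Y) = (-16 + Y)*(-46 + Y) = (-46 + Y)*(-16 + Y))
v(g) = g²
-1*(-3558799) - v(E(-26)) = -1*(-3558799) - (736 + (-26)² - 62*(-26))² = 3558799 - (736 + 676 + 1612)² = 3558799 - 1*3024² = 3558799 - 1*9144576 = 3558799 - 9144576 = -5585777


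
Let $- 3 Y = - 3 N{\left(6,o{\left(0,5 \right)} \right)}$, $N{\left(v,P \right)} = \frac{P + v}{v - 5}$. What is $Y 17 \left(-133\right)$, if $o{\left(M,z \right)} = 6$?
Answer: $-27132$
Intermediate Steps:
$N{\left(v,P \right)} = \frac{P + v}{-5 + v}$
$Y = 12$ ($Y = - \frac{\left(-3\right) \frac{6 + 6}{-5 + 6}}{3} = - \frac{\left(-3\right) 1^{-1} \cdot 12}{3} = - \frac{\left(-3\right) 1 \cdot 12}{3} = - \frac{\left(-3\right) 12}{3} = \left(- \frac{1}{3}\right) \left(-36\right) = 12$)
$Y 17 \left(-133\right) = 12 \cdot 17 \left(-133\right) = 12 \left(-2261\right) = -27132$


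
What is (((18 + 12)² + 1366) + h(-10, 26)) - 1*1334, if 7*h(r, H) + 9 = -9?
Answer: 6506/7 ≈ 929.43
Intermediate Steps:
h(r, H) = -18/7 (h(r, H) = -9/7 + (⅐)*(-9) = -9/7 - 9/7 = -18/7)
(((18 + 12)² + 1366) + h(-10, 26)) - 1*1334 = (((18 + 12)² + 1366) - 18/7) - 1*1334 = ((30² + 1366) - 18/7) - 1334 = ((900 + 1366) - 18/7) - 1334 = (2266 - 18/7) - 1334 = 15844/7 - 1334 = 6506/7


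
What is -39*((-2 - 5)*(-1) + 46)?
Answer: -2067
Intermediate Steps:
-39*((-2 - 5)*(-1) + 46) = -39*(-7*(-1) + 46) = -39*(7 + 46) = -39*53 = -2067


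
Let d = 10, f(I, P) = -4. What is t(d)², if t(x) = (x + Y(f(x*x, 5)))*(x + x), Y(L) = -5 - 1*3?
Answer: 1600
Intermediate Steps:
Y(L) = -8 (Y(L) = -5 - 3 = -8)
t(x) = 2*x*(-8 + x) (t(x) = (x - 8)*(x + x) = (-8 + x)*(2*x) = 2*x*(-8 + x))
t(d)² = (2*10*(-8 + 10))² = (2*10*2)² = 40² = 1600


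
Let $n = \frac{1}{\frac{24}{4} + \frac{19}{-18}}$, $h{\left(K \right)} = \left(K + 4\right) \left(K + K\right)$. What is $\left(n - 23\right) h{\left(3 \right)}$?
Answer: $- \frac{85218}{89} \approx -957.51$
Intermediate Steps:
$h{\left(K \right)} = 2 K \left(4 + K\right)$ ($h{\left(K \right)} = \left(4 + K\right) 2 K = 2 K \left(4 + K\right)$)
$n = \frac{18}{89}$ ($n = \frac{1}{24 \cdot \frac{1}{4} + 19 \left(- \frac{1}{18}\right)} = \frac{1}{6 - \frac{19}{18}} = \frac{1}{\frac{89}{18}} = \frac{18}{89} \approx 0.20225$)
$\left(n - 23\right) h{\left(3 \right)} = \left(\frac{18}{89} - 23\right) 2 \cdot 3 \left(4 + 3\right) = - \frac{2029 \cdot 2 \cdot 3 \cdot 7}{89} = \left(- \frac{2029}{89}\right) 42 = - \frac{85218}{89}$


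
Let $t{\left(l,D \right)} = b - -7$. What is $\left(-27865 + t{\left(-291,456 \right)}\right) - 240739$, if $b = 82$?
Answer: $-268515$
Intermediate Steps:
$t{\left(l,D \right)} = 89$ ($t{\left(l,D \right)} = 82 - -7 = 82 + 7 = 89$)
$\left(-27865 + t{\left(-291,456 \right)}\right) - 240739 = \left(-27865 + 89\right) - 240739 = -27776 - 240739 = -268515$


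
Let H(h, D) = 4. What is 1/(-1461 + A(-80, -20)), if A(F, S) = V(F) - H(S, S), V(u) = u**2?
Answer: 1/4935 ≈ 0.00020263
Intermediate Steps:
A(F, S) = -4 + F**2 (A(F, S) = F**2 - 1*4 = F**2 - 4 = -4 + F**2)
1/(-1461 + A(-80, -20)) = 1/(-1461 + (-4 + (-80)**2)) = 1/(-1461 + (-4 + 6400)) = 1/(-1461 + 6396) = 1/4935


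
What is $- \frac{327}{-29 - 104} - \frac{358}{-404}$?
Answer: $\frac{89861}{26866} \approx 3.3448$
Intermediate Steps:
$- \frac{327}{-29 - 104} - \frac{358}{-404} = - \frac{327}{-133} - - \frac{179}{202} = \left(-327\right) \left(- \frac{1}{133}\right) + \frac{179}{202} = \frac{327}{133} + \frac{179}{202} = \frac{89861}{26866}$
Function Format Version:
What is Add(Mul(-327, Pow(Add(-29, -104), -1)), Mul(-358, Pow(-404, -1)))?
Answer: Rational(89861, 26866) ≈ 3.3448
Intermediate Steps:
Add(Mul(-327, Pow(Add(-29, -104), -1)), Mul(-358, Pow(-404, -1))) = Add(Mul(-327, Pow(-133, -1)), Mul(-358, Rational(-1, 404))) = Add(Mul(-327, Rational(-1, 133)), Rational(179, 202)) = Add(Rational(327, 133), Rational(179, 202)) = Rational(89861, 26866)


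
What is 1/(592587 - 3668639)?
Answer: -1/3076052 ≈ -3.2509e-7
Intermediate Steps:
1/(592587 - 3668639) = 1/(-3076052) = -1/3076052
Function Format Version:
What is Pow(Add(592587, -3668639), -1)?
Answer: Rational(-1, 3076052) ≈ -3.2509e-7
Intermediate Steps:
Pow(Add(592587, -3668639), -1) = Pow(-3076052, -1) = Rational(-1, 3076052)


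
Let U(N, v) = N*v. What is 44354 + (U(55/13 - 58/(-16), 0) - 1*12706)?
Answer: 31648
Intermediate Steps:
44354 + (U(55/13 - 58/(-16), 0) - 1*12706) = 44354 + ((55/13 - 58/(-16))*0 - 1*12706) = 44354 + ((55*(1/13) - 58*(-1/16))*0 - 12706) = 44354 + ((55/13 + 29/8)*0 - 12706) = 44354 + ((817/104)*0 - 12706) = 44354 + (0 - 12706) = 44354 - 12706 = 31648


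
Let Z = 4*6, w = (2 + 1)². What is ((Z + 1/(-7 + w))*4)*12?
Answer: 1176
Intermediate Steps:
w = 9 (w = 3² = 9)
Z = 24
((Z + 1/(-7 + w))*4)*12 = ((24 + 1/(-7 + 9))*4)*12 = ((24 + 1/2)*4)*12 = ((24 + ½)*4)*12 = ((49/2)*4)*12 = 98*12 = 1176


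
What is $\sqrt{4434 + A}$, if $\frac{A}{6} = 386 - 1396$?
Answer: $i \sqrt{1626} \approx 40.324 i$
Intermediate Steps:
$A = -6060$ ($A = 6 \left(386 - 1396\right) = 6 \left(-1010\right) = -6060$)
$\sqrt{4434 + A} = \sqrt{4434 - 6060} = \sqrt{-1626} = i \sqrt{1626}$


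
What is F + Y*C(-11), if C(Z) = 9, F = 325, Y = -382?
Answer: -3113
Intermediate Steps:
F + Y*C(-11) = 325 - 382*9 = 325 - 3438 = -3113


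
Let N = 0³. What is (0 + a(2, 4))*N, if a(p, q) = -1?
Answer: 0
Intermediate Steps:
N = 0
(0 + a(2, 4))*N = (0 - 1)*0 = -1*0 = 0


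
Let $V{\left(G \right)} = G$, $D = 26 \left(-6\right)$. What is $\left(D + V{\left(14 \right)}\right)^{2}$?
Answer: $20164$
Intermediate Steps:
$D = -156$
$\left(D + V{\left(14 \right)}\right)^{2} = \left(-156 + 14\right)^{2} = \left(-142\right)^{2} = 20164$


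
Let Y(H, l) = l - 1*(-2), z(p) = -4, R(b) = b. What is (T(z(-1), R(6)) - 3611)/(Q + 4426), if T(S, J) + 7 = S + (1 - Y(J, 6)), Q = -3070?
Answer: -3629/1356 ≈ -2.6763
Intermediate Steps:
Y(H, l) = 2 + l (Y(H, l) = l + 2 = 2 + l)
T(S, J) = -14 + S (T(S, J) = -7 + (S + (1 - (2 + 6))) = -7 + (S + (1 - 1*8)) = -7 + (S + (1 - 8)) = -7 + (S - 7) = -7 + (-7 + S) = -14 + S)
(T(z(-1), R(6)) - 3611)/(Q + 4426) = ((-14 - 4) - 3611)/(-3070 + 4426) = (-18 - 3611)/1356 = -3629*1/1356 = -3629/1356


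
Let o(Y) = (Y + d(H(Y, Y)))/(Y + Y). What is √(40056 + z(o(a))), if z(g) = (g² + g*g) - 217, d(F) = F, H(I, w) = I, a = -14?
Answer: √39841 ≈ 199.60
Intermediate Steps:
o(Y) = 1 (o(Y) = (Y + Y)/(Y + Y) = (2*Y)/((2*Y)) = (2*Y)*(1/(2*Y)) = 1)
z(g) = -217 + 2*g² (z(g) = (g² + g²) - 217 = 2*g² - 217 = -217 + 2*g²)
√(40056 + z(o(a))) = √(40056 + (-217 + 2*1²)) = √(40056 + (-217 + 2*1)) = √(40056 + (-217 + 2)) = √(40056 - 215) = √39841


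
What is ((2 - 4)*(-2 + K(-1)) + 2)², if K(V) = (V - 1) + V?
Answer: 144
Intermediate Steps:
K(V) = -1 + 2*V (K(V) = (-1 + V) + V = -1 + 2*V)
((2 - 4)*(-2 + K(-1)) + 2)² = ((2 - 4)*(-2 + (-1 + 2*(-1))) + 2)² = (-2*(-2 + (-1 - 2)) + 2)² = (-2*(-2 - 3) + 2)² = (-2*(-5) + 2)² = (10 + 2)² = 12² = 144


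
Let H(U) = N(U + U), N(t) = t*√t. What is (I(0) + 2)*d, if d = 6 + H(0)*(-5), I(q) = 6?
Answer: 48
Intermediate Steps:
N(t) = t^(3/2)
H(U) = 2*√2*U^(3/2) (H(U) = (U + U)^(3/2) = (2*U)^(3/2) = 2*√2*U^(3/2))
d = 6 (d = 6 + (2*√2*0^(3/2))*(-5) = 6 + (2*√2*0)*(-5) = 6 + 0*(-5) = 6 + 0 = 6)
(I(0) + 2)*d = (6 + 2)*6 = 8*6 = 48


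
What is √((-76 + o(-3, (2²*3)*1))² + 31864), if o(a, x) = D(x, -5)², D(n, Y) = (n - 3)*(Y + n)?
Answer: √15187313 ≈ 3897.1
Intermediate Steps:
D(n, Y) = (-3 + n)*(Y + n)
o(a, x) = (15 + x² - 8*x)² (o(a, x) = (x² - 3*(-5) - 3*x - 5*x)² = (x² + 15 - 3*x - 5*x)² = (15 + x² - 8*x)²)
√((-76 + o(-3, (2²*3)*1))² + 31864) = √((-76 + (15 + ((2²*3)*1)² - 8*2²*3)²)² + 31864) = √((-76 + (15 + ((4*3)*1)² - 8*4*3)²)² + 31864) = √((-76 + (15 + (12*1)² - 96)²)² + 31864) = √((-76 + (15 + 12² - 8*12)²)² + 31864) = √((-76 + (15 + 144 - 96)²)² + 31864) = √((-76 + 63²)² + 31864) = √((-76 + 3969)² + 31864) = √(3893² + 31864) = √(15155449 + 31864) = √15187313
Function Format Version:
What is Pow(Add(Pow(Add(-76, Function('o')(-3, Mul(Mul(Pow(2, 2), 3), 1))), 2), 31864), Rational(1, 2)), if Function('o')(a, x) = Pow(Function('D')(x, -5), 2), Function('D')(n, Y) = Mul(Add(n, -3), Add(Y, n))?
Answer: Pow(15187313, Rational(1, 2)) ≈ 3897.1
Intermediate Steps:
Function('D')(n, Y) = Mul(Add(-3, n), Add(Y, n))
Function('o')(a, x) = Pow(Add(15, Pow(x, 2), Mul(-8, x)), 2) (Function('o')(a, x) = Pow(Add(Pow(x, 2), Mul(-3, -5), Mul(-3, x), Mul(-5, x)), 2) = Pow(Add(Pow(x, 2), 15, Mul(-3, x), Mul(-5, x)), 2) = Pow(Add(15, Pow(x, 2), Mul(-8, x)), 2))
Pow(Add(Pow(Add(-76, Function('o')(-3, Mul(Mul(Pow(2, 2), 3), 1))), 2), 31864), Rational(1, 2)) = Pow(Add(Pow(Add(-76, Pow(Add(15, Pow(Mul(Mul(Pow(2, 2), 3), 1), 2), Mul(-8, Mul(Mul(Pow(2, 2), 3), 1))), 2)), 2), 31864), Rational(1, 2)) = Pow(Add(Pow(Add(-76, Pow(Add(15, Pow(Mul(Mul(4, 3), 1), 2), Mul(-8, Mul(Mul(4, 3), 1))), 2)), 2), 31864), Rational(1, 2)) = Pow(Add(Pow(Add(-76, Pow(Add(15, Pow(Mul(12, 1), 2), Mul(-8, Mul(12, 1))), 2)), 2), 31864), Rational(1, 2)) = Pow(Add(Pow(Add(-76, Pow(Add(15, Pow(12, 2), Mul(-8, 12)), 2)), 2), 31864), Rational(1, 2)) = Pow(Add(Pow(Add(-76, Pow(Add(15, 144, -96), 2)), 2), 31864), Rational(1, 2)) = Pow(Add(Pow(Add(-76, Pow(63, 2)), 2), 31864), Rational(1, 2)) = Pow(Add(Pow(Add(-76, 3969), 2), 31864), Rational(1, 2)) = Pow(Add(Pow(3893, 2), 31864), Rational(1, 2)) = Pow(Add(15155449, 31864), Rational(1, 2)) = Pow(15187313, Rational(1, 2))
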